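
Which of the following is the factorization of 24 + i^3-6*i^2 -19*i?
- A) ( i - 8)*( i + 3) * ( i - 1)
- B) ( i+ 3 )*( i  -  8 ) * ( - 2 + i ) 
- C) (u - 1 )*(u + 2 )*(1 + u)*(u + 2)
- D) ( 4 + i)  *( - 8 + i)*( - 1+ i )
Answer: A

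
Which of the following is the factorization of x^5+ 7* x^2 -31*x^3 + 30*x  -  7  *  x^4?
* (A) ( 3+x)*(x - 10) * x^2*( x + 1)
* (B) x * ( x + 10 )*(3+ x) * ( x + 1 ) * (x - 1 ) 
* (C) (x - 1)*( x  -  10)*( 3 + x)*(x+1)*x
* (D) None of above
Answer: C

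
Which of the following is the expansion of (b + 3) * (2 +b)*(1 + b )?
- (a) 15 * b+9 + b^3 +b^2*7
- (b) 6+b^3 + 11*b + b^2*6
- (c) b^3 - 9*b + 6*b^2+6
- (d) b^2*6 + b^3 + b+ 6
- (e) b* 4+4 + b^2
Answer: b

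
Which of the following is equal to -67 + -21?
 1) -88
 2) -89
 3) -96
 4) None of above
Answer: 1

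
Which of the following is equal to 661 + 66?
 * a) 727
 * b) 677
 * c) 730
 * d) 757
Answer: a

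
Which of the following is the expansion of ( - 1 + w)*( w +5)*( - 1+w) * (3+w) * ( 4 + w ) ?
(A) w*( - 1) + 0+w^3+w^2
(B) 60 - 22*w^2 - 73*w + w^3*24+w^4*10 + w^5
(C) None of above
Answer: B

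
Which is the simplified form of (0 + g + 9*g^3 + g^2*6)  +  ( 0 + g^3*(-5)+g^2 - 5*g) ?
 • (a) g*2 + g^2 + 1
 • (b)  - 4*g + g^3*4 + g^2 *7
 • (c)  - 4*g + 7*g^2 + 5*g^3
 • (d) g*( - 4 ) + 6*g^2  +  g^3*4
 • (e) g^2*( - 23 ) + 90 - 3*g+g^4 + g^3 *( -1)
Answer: b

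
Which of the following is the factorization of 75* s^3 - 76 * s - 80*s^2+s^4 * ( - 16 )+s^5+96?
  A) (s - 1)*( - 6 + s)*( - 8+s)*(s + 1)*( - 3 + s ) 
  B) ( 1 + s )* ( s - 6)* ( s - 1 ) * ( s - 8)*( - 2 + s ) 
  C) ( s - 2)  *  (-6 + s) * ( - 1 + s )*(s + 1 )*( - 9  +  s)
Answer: B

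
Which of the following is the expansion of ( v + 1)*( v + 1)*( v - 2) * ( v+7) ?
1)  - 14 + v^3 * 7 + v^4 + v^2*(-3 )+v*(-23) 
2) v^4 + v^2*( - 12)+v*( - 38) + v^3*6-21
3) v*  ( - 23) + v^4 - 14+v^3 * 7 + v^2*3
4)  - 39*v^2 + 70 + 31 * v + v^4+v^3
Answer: 1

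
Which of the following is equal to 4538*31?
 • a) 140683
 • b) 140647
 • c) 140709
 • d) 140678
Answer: d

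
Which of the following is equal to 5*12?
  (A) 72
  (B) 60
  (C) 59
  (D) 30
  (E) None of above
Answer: B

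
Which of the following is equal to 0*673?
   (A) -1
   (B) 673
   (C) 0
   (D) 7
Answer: C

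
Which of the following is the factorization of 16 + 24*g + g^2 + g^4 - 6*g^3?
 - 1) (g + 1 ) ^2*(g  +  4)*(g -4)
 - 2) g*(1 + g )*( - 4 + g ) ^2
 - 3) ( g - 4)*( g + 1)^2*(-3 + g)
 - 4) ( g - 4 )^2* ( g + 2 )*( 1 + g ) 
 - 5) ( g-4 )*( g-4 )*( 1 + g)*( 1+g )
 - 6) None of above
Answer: 5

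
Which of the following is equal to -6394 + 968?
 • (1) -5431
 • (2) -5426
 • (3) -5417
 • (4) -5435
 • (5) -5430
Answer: 2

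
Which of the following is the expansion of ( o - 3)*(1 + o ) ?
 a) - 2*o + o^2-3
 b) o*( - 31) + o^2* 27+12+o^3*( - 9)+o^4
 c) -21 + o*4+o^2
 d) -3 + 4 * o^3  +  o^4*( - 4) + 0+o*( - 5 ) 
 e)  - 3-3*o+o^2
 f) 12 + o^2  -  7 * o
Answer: a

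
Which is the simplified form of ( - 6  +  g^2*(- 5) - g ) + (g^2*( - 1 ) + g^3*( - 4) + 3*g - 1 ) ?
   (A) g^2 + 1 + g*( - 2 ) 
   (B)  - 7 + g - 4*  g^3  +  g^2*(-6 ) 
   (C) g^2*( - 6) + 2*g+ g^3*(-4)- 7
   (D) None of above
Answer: C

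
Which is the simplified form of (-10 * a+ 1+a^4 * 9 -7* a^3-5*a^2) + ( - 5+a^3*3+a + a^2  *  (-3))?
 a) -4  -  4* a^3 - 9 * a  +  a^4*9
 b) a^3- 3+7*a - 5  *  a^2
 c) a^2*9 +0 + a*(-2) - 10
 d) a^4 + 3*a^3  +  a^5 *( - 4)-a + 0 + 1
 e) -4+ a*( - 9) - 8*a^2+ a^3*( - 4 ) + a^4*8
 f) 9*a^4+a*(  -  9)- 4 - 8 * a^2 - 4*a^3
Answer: f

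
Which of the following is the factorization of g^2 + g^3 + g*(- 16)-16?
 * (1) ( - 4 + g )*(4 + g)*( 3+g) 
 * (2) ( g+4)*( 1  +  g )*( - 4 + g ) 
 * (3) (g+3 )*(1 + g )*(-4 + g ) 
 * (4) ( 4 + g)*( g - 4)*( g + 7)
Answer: 2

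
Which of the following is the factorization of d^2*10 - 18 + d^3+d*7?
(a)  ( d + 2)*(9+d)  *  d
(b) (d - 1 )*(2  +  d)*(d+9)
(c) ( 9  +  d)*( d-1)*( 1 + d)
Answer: b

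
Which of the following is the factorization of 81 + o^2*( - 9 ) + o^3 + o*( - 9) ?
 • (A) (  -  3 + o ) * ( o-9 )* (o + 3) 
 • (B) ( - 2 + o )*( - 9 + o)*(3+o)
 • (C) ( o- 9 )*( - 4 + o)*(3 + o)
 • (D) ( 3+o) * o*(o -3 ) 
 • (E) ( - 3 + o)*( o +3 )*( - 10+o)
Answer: A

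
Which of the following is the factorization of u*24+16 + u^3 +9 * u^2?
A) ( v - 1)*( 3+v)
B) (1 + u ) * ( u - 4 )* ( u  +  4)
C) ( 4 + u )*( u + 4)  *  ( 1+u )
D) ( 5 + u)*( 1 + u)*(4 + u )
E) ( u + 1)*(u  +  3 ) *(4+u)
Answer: C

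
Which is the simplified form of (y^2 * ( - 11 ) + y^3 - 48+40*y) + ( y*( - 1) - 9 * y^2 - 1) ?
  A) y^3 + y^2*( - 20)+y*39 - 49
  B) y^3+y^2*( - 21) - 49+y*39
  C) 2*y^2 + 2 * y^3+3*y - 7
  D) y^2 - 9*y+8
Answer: A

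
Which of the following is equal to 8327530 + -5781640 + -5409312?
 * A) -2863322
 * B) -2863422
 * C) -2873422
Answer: B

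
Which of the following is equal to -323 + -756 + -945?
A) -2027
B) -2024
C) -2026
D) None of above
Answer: B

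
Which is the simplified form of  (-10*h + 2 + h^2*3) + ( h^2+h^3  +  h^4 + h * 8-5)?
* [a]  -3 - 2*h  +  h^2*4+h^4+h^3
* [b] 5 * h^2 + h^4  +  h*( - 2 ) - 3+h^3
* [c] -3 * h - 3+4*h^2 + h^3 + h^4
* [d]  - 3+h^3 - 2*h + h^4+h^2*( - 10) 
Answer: a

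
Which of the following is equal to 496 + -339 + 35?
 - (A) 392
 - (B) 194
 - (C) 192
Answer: C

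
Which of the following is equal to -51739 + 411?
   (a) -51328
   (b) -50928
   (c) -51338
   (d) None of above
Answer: a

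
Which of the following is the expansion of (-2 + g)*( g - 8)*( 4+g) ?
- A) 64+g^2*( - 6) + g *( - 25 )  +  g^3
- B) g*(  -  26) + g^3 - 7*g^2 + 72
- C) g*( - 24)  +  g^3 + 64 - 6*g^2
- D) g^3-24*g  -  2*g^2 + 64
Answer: C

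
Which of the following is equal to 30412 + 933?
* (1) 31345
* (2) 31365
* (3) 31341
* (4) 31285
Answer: 1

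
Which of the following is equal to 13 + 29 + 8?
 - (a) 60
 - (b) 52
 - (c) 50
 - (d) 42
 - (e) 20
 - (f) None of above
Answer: c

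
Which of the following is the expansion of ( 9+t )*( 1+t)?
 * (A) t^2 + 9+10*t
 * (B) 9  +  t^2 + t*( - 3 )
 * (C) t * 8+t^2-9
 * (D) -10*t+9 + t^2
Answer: A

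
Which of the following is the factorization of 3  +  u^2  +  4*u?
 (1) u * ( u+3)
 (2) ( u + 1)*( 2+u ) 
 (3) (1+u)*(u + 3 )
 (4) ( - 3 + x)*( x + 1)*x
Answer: 3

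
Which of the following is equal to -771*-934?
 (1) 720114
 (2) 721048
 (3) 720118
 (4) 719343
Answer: 1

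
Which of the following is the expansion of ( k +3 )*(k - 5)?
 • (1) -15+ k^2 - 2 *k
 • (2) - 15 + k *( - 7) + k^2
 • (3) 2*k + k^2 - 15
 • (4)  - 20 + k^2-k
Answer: 1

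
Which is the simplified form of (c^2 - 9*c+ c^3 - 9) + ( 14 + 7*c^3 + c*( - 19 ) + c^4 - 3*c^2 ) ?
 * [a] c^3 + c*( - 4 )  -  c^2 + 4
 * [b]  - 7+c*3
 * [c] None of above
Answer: c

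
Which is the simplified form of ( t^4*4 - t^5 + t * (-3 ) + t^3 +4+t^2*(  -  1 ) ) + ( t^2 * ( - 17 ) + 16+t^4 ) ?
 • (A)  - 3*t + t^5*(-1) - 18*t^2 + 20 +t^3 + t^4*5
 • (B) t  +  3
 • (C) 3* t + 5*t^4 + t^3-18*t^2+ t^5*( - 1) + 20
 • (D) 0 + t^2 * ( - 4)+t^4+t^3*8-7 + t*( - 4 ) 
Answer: A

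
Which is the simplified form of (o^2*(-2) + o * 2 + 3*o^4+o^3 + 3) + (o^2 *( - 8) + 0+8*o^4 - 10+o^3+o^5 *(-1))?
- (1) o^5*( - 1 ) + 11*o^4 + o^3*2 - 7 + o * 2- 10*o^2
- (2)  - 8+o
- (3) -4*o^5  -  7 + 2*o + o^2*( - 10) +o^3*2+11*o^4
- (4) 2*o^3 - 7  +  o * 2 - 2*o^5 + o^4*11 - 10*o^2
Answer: 1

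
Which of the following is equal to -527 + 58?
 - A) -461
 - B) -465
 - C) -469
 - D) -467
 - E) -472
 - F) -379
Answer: C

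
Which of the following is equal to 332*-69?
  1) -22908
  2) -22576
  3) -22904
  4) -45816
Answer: 1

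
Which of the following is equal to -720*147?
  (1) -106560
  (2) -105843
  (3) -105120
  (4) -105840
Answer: 4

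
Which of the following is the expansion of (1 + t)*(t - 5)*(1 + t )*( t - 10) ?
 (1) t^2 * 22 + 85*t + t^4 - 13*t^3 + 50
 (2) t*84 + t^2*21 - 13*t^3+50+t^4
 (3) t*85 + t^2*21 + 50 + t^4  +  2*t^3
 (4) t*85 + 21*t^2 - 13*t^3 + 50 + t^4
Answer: 4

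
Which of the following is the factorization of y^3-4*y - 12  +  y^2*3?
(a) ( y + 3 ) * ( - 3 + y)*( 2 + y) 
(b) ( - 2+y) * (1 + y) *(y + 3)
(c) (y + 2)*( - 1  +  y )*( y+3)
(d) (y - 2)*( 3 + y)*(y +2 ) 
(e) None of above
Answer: d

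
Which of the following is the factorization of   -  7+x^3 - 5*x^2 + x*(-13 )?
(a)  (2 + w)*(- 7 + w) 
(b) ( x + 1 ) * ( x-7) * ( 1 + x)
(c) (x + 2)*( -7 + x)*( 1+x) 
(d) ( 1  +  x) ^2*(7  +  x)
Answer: b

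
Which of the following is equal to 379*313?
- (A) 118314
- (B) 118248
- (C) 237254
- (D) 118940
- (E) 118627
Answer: E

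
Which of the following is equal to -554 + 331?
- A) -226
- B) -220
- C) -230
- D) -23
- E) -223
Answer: E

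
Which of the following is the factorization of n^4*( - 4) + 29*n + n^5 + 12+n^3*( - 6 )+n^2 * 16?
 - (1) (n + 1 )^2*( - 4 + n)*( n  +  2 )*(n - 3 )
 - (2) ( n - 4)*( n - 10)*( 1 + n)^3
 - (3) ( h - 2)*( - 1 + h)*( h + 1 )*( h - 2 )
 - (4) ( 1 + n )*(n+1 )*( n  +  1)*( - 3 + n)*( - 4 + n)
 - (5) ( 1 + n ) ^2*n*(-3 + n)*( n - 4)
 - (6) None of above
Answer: 4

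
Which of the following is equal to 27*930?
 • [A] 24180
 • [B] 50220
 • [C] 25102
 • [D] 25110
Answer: D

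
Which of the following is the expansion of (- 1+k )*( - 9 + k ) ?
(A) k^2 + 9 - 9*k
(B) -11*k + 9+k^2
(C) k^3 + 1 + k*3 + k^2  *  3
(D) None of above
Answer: D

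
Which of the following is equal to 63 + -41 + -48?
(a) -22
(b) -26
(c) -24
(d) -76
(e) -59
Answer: b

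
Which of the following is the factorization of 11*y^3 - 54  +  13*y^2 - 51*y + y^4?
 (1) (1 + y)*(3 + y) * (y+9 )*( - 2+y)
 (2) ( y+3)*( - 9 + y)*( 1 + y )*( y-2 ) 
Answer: 1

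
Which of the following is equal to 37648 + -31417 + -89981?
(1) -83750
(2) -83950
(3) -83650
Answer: 1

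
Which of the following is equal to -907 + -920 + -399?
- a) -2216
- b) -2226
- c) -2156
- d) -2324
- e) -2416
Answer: b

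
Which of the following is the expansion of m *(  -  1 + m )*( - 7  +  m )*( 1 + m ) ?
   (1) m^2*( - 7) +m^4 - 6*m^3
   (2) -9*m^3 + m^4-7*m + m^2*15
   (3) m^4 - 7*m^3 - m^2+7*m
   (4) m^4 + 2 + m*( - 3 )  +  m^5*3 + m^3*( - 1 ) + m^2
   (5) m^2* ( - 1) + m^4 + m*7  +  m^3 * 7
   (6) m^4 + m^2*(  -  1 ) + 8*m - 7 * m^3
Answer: 3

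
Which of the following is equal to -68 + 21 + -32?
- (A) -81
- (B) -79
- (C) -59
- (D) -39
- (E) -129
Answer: B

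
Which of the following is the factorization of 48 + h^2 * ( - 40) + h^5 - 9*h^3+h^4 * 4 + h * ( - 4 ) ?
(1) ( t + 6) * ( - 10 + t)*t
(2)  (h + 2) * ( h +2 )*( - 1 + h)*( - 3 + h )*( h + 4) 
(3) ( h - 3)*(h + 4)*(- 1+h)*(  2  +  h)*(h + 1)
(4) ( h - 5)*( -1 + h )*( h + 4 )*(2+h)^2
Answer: 2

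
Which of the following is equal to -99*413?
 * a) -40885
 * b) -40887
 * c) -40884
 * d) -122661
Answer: b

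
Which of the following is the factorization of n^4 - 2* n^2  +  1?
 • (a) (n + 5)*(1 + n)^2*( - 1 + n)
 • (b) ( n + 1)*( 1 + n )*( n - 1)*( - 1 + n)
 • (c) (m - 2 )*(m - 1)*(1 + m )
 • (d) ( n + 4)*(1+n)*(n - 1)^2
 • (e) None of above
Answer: b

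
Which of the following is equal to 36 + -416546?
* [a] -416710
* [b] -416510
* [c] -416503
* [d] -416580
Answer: b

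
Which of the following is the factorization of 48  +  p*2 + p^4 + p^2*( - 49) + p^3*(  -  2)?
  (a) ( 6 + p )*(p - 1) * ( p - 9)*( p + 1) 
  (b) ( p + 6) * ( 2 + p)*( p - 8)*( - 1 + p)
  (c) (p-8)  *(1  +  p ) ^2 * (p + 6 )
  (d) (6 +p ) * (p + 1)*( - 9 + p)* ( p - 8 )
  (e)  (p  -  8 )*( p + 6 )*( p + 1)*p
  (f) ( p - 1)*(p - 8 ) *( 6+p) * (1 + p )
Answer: f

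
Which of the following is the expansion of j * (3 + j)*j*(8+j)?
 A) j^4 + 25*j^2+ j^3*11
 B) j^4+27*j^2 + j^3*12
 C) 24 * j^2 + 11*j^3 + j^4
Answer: C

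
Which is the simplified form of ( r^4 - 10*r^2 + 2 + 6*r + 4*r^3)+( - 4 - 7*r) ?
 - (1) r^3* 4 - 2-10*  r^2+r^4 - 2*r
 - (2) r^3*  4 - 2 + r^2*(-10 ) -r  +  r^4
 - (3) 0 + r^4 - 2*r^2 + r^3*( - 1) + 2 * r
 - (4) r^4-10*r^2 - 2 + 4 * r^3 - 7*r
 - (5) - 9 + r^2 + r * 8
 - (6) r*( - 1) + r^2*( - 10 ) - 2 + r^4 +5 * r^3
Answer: 2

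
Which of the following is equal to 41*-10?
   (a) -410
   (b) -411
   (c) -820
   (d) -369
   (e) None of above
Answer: a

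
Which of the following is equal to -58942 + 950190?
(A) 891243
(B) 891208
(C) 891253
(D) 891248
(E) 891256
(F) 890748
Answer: D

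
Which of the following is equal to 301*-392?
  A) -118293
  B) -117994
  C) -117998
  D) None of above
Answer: D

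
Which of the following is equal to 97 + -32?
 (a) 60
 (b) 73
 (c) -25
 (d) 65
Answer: d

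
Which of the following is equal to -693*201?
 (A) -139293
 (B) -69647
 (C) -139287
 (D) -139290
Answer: A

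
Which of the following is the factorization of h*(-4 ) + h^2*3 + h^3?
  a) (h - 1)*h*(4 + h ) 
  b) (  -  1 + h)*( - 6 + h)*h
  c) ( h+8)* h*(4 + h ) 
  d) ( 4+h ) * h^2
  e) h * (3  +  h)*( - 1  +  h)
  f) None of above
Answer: a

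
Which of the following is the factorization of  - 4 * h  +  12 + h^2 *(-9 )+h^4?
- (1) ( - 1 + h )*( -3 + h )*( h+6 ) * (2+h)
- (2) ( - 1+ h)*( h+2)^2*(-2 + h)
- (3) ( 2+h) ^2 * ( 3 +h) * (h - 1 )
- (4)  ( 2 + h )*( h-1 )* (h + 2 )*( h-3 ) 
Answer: 4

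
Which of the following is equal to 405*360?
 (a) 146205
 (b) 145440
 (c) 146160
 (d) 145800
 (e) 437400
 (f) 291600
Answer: d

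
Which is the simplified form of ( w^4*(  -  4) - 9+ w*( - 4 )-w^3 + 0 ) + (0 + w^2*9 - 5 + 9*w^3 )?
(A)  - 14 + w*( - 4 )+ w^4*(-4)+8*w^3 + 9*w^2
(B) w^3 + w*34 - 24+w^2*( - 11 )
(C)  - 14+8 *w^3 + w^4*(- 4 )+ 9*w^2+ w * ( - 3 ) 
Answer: A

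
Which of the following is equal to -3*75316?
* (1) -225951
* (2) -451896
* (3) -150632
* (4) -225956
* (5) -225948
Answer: 5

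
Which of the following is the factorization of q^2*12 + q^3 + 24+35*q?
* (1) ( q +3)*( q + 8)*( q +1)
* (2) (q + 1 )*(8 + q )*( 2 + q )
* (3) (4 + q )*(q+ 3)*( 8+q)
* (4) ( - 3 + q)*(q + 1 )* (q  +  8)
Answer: 1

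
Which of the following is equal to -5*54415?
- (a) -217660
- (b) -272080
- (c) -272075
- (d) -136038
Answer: c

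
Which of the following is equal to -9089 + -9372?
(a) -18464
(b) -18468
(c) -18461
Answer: c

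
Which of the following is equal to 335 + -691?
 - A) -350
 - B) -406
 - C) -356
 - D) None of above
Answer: C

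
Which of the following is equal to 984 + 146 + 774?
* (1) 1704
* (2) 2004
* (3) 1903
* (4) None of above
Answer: 4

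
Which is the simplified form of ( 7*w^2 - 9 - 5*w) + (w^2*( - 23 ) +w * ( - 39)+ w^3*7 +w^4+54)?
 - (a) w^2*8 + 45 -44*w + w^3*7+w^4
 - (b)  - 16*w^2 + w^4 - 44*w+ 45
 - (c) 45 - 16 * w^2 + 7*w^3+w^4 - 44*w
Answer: c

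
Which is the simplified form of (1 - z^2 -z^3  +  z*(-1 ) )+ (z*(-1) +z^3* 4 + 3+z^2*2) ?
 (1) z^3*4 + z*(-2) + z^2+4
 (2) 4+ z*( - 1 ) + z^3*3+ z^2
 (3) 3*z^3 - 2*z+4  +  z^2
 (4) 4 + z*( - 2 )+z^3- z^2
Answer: 3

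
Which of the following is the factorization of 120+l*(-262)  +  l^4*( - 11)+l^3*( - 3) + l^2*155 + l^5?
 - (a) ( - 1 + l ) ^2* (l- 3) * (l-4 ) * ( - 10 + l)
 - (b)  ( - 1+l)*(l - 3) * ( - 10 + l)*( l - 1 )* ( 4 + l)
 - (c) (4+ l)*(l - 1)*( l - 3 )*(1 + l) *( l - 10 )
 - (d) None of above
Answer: b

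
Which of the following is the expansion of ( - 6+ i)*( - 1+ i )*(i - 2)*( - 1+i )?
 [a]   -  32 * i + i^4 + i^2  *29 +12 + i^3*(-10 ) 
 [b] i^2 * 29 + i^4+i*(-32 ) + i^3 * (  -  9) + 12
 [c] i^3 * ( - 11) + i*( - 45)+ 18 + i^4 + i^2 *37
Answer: a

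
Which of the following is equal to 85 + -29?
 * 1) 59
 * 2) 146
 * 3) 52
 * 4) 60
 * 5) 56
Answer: 5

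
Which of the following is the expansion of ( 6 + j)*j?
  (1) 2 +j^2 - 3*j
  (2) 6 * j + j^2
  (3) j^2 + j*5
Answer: 2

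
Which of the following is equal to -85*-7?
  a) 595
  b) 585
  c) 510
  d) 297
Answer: a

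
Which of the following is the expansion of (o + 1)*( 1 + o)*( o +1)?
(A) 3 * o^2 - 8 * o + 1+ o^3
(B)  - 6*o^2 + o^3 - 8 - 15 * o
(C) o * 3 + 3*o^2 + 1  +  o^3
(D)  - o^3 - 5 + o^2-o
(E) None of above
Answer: C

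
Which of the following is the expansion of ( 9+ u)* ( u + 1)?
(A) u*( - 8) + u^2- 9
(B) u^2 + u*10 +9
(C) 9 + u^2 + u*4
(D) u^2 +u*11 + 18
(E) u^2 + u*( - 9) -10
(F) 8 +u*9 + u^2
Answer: B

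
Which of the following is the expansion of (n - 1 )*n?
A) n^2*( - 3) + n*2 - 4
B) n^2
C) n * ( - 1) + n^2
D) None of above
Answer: C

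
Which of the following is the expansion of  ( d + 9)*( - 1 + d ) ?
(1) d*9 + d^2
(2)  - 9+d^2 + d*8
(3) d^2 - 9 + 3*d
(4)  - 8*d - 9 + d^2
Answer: 2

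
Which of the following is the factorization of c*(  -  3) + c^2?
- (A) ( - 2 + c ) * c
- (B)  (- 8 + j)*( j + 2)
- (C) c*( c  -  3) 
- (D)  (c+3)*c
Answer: C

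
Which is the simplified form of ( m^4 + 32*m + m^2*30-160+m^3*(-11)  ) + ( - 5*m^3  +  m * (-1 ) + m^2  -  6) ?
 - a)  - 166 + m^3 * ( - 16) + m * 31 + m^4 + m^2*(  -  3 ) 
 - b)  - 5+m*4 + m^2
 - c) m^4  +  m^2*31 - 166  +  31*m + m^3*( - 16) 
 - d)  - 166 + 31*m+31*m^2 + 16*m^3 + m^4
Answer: c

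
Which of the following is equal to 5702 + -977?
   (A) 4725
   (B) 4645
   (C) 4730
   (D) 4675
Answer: A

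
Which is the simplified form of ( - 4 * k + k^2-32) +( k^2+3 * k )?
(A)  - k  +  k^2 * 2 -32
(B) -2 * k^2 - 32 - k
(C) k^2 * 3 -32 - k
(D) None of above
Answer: A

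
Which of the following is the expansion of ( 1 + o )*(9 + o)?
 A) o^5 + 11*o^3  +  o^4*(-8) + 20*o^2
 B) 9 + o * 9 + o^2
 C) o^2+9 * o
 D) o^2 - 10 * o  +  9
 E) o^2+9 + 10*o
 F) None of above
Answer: E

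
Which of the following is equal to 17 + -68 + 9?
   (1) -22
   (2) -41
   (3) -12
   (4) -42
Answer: 4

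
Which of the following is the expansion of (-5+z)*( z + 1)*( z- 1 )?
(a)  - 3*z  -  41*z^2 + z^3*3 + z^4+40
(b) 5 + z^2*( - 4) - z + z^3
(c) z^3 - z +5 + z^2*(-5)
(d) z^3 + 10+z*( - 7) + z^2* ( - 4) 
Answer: c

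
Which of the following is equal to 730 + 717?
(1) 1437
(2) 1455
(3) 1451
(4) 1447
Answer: 4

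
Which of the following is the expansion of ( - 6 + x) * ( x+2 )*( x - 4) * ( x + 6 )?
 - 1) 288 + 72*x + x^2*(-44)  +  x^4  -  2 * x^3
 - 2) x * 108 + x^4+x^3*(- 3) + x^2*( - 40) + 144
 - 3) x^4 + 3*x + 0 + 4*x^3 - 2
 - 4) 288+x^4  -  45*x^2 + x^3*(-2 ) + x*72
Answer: 1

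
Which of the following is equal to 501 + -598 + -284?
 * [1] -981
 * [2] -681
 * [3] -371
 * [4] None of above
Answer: 4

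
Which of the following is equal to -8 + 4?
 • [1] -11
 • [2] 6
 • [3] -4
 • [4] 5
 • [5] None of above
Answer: 3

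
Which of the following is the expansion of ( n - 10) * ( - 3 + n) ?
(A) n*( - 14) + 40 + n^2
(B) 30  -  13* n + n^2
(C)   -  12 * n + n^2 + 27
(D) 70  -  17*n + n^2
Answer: B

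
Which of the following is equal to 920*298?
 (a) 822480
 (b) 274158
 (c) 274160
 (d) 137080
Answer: c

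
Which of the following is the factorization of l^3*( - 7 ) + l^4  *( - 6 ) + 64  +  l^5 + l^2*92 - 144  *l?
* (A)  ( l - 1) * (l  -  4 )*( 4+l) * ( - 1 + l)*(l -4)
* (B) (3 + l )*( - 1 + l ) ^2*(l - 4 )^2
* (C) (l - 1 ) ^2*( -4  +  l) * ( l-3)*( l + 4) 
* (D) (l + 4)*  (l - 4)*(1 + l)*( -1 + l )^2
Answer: A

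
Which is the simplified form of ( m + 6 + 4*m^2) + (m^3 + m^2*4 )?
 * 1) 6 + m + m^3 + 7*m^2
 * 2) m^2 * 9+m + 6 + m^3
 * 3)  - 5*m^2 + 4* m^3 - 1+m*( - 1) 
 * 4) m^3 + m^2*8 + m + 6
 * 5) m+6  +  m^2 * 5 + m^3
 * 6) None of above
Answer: 4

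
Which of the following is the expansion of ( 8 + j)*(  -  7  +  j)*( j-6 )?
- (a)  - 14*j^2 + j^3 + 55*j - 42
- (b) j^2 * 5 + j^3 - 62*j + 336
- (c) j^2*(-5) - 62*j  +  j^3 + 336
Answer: c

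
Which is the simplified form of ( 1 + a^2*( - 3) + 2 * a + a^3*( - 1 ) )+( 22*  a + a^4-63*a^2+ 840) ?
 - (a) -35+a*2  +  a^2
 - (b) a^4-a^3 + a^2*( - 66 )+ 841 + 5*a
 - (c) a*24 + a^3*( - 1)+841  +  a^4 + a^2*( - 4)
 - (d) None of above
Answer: d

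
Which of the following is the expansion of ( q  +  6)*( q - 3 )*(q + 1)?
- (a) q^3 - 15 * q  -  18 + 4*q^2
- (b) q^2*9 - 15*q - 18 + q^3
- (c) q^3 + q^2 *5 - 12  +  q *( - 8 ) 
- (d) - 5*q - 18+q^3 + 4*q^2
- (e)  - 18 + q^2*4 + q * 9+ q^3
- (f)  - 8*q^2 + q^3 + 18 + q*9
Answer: a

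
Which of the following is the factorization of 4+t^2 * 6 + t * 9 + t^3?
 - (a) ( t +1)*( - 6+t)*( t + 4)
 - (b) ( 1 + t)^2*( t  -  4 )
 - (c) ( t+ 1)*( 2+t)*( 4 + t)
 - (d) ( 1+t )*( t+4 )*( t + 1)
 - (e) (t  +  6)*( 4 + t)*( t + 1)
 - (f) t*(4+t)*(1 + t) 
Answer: d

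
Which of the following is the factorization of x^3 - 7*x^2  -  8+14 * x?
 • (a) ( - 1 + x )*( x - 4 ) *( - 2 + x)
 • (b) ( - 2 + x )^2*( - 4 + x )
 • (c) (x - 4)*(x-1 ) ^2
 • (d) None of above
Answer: a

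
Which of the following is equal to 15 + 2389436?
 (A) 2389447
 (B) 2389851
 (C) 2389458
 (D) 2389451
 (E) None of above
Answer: D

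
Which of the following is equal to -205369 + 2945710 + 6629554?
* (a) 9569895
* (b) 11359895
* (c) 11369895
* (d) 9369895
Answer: d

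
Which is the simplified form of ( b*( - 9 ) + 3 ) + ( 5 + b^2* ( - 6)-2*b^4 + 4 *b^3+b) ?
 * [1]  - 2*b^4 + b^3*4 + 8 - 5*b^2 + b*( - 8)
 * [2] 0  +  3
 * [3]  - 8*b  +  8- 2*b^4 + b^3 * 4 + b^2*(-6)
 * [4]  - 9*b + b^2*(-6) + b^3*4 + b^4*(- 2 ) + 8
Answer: 3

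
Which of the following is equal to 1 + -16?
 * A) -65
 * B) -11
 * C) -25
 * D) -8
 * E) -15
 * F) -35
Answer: E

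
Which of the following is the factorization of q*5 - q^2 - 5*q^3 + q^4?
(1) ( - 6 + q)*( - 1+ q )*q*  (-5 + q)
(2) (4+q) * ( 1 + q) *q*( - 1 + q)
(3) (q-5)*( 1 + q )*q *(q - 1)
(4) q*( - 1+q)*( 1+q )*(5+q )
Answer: 3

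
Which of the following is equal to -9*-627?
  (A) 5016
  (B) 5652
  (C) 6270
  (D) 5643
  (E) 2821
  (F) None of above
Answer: D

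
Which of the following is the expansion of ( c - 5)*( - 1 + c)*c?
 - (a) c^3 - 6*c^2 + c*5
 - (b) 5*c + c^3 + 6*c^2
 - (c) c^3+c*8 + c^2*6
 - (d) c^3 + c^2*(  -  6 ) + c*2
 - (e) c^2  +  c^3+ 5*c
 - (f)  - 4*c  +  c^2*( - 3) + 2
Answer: a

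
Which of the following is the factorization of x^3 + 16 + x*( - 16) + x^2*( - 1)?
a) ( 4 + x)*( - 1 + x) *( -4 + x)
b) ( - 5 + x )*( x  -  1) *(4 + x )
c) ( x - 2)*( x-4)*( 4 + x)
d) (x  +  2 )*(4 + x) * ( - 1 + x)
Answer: a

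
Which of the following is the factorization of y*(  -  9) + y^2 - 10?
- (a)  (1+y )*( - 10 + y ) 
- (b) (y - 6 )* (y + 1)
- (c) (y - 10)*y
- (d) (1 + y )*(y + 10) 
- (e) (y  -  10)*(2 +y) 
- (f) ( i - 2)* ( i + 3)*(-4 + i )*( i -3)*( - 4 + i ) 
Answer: a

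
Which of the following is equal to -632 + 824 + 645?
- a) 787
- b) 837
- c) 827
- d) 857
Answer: b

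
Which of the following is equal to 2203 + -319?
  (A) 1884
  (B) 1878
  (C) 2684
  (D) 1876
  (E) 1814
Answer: A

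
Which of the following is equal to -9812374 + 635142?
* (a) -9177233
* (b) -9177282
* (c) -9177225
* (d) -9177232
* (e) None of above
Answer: d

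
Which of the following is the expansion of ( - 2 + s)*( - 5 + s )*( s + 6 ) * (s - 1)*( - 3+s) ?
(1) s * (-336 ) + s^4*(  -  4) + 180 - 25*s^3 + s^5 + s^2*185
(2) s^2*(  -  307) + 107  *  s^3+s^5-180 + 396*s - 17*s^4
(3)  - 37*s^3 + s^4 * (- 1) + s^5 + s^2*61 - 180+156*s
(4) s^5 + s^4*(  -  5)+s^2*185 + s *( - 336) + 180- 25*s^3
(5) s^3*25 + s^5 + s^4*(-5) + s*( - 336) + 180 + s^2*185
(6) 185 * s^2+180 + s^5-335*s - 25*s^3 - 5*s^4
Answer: 4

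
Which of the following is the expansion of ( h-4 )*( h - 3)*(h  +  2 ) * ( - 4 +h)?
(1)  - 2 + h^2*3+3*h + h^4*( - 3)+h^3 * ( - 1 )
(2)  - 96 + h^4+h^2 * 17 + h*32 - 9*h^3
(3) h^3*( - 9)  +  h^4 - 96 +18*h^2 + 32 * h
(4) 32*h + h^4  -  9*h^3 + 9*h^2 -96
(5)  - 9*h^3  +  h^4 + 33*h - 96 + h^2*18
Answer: 3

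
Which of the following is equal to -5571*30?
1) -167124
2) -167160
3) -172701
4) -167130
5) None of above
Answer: 4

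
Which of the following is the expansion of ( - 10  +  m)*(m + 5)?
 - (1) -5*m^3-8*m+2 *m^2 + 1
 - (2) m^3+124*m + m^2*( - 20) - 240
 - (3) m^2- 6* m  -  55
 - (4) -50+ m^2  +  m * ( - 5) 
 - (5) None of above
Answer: 4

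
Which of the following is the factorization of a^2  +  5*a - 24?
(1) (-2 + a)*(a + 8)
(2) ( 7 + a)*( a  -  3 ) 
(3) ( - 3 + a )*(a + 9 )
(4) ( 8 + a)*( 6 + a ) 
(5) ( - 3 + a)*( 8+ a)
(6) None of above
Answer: 5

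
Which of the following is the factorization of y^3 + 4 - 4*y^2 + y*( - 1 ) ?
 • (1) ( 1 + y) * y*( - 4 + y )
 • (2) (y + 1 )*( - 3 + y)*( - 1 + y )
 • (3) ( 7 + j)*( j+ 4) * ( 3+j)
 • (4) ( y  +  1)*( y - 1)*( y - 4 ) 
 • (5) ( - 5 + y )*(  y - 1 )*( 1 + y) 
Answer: 4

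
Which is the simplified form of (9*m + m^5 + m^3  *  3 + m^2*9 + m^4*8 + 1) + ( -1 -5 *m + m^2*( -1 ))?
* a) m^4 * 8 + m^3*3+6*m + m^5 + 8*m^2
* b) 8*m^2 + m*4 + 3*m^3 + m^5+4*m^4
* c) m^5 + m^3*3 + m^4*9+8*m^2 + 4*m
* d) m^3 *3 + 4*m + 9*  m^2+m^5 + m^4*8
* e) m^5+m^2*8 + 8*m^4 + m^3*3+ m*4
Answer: e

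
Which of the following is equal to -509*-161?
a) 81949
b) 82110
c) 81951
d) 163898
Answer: a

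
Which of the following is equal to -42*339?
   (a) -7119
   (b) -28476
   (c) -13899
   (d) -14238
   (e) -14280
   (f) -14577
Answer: d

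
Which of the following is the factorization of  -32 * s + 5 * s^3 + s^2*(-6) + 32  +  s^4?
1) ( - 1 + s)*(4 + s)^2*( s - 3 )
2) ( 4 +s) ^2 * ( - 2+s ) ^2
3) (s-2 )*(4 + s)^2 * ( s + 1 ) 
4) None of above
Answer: 4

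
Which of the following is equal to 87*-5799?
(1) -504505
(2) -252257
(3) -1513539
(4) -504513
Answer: 4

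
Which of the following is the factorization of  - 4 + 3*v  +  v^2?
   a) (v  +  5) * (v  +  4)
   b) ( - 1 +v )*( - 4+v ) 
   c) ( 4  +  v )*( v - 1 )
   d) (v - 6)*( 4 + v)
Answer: c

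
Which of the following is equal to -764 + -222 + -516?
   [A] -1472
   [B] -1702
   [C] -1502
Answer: C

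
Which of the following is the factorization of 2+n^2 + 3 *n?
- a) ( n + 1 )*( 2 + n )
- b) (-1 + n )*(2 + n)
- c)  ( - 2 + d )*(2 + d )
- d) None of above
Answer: a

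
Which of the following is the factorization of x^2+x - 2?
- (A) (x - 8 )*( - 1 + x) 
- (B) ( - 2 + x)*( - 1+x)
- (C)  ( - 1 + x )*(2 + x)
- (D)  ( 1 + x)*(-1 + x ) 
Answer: C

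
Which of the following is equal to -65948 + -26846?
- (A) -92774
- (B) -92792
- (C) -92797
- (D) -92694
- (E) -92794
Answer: E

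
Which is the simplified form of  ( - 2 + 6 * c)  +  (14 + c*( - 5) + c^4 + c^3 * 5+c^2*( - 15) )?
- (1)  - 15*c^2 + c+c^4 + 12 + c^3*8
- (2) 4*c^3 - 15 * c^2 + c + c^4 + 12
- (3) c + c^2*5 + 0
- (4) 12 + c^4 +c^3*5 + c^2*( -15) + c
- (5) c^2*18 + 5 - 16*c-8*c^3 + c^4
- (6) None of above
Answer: 4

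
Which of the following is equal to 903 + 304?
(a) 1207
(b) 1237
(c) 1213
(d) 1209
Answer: a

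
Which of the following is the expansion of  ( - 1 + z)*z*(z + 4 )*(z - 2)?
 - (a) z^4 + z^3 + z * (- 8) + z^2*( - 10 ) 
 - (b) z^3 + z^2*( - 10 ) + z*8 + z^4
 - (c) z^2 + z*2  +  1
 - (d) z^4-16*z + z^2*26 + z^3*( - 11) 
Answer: b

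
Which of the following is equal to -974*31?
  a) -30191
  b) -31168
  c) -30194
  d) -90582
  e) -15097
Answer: c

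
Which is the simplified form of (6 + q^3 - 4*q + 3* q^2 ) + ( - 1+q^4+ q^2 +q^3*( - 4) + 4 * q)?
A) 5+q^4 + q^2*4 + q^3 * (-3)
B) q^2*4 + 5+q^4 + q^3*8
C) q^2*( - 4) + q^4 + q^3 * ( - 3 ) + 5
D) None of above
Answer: A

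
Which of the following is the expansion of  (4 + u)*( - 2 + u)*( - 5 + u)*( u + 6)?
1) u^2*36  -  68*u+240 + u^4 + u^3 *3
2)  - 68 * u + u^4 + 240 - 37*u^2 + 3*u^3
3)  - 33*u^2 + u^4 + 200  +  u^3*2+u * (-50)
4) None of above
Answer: 4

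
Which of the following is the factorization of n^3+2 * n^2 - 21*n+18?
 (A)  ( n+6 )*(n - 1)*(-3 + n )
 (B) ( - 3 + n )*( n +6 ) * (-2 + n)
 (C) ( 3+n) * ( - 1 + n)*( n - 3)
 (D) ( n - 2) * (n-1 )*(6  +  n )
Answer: A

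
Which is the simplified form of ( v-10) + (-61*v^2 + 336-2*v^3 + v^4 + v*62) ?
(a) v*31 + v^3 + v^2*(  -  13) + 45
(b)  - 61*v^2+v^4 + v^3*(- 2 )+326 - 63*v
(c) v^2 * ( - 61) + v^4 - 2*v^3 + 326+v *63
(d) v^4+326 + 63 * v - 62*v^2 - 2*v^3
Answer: c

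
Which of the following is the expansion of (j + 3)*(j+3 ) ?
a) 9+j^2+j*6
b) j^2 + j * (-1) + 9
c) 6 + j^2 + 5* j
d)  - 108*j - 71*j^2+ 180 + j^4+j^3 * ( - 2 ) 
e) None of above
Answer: a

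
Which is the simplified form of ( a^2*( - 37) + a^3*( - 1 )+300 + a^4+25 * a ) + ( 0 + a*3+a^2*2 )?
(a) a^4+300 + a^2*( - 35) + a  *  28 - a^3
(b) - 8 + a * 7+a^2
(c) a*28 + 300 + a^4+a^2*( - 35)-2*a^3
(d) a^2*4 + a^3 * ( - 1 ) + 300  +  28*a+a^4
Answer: a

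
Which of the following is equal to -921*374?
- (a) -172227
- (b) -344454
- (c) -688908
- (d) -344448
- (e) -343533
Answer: b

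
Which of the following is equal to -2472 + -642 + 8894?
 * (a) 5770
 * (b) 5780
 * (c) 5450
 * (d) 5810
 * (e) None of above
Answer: b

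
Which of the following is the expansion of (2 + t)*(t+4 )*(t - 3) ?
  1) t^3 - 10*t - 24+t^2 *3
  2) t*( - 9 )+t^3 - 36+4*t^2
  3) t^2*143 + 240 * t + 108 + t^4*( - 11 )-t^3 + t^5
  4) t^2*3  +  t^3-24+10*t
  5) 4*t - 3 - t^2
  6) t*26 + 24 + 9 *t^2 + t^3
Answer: 1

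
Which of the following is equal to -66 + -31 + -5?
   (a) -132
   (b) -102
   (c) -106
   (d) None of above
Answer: b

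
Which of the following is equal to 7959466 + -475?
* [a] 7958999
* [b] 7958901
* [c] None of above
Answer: c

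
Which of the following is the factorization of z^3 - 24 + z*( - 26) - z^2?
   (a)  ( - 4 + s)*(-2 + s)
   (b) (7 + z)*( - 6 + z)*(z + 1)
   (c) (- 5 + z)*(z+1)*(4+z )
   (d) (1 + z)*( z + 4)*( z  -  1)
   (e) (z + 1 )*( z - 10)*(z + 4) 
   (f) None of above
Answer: f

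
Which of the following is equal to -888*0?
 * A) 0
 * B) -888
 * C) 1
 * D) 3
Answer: A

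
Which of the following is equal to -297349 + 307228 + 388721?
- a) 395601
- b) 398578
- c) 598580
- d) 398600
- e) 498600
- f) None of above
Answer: d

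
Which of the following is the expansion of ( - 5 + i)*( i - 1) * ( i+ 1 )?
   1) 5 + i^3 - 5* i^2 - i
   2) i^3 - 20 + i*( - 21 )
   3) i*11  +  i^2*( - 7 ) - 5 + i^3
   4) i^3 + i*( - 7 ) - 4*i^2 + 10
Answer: 1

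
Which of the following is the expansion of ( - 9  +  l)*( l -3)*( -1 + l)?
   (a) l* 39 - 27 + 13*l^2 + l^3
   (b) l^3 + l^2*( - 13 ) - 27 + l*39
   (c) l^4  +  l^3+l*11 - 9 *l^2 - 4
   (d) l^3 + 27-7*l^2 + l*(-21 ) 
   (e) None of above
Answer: b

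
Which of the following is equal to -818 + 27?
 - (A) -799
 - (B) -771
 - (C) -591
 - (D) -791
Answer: D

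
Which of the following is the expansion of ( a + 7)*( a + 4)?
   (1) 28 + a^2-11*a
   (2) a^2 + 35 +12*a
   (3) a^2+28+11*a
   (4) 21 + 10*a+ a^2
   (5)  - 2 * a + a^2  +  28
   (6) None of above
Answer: 3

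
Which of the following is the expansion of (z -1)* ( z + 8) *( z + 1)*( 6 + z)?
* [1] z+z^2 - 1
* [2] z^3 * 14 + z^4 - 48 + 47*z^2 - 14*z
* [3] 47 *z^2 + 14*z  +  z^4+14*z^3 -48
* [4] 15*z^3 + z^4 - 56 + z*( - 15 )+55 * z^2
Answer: 2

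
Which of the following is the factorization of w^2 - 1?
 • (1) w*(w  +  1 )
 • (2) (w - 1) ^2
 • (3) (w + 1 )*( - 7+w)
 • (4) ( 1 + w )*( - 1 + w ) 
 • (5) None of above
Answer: 4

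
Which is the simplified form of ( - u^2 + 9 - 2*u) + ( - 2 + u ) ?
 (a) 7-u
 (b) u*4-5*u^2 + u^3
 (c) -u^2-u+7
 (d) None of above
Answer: c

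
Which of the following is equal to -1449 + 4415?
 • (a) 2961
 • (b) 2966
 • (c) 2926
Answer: b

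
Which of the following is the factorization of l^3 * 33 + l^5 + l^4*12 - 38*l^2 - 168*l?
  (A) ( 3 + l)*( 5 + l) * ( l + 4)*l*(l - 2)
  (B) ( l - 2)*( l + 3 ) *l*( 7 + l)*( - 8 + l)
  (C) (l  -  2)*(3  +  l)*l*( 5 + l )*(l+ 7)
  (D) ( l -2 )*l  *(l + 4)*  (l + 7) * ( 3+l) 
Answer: D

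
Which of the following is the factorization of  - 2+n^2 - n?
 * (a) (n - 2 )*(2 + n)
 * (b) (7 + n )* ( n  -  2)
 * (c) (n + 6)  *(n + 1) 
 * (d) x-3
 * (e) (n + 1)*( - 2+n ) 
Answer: e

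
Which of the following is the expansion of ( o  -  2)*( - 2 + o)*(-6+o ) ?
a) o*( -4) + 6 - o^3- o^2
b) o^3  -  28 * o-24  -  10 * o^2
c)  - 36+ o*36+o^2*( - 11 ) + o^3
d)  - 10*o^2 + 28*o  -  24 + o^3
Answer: d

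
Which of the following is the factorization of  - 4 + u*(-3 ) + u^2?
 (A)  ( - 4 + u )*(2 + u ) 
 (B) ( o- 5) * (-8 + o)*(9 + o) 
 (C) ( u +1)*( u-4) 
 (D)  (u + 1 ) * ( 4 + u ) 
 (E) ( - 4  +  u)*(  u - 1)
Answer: C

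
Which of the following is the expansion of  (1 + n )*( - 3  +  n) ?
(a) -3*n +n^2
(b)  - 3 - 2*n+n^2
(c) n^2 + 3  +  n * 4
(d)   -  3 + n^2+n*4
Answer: b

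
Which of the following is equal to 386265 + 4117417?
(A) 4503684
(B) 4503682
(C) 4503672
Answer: B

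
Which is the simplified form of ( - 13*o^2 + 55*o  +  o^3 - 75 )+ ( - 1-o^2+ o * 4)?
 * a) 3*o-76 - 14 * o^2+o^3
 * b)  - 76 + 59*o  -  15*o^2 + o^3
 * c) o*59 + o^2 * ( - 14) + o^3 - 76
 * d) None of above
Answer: c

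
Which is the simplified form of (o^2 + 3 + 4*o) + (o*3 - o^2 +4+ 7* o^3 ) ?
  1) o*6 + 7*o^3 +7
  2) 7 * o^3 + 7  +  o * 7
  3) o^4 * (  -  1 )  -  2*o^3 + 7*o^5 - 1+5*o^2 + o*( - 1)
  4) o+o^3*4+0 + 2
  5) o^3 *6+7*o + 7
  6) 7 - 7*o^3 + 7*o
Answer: 2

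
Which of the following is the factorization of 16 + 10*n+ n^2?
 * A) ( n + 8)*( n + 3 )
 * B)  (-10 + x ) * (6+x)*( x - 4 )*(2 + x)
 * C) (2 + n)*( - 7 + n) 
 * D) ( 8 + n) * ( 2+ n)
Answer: D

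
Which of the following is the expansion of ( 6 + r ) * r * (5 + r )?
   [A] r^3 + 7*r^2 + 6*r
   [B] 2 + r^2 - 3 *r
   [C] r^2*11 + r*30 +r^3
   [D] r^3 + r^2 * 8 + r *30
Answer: C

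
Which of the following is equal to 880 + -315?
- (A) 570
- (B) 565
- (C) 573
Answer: B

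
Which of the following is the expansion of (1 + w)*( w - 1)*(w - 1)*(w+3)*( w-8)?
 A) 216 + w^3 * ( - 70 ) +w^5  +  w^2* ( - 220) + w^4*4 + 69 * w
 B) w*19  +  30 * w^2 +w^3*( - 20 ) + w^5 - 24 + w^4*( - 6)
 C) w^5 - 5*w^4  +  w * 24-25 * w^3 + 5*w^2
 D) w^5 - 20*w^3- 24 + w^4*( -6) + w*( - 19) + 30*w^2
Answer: B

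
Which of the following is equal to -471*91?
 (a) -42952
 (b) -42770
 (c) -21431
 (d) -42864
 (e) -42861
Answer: e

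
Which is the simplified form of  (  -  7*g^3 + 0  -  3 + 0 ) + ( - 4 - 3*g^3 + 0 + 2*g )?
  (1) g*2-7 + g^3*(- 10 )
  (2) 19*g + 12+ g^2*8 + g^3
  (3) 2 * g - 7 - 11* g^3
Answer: 1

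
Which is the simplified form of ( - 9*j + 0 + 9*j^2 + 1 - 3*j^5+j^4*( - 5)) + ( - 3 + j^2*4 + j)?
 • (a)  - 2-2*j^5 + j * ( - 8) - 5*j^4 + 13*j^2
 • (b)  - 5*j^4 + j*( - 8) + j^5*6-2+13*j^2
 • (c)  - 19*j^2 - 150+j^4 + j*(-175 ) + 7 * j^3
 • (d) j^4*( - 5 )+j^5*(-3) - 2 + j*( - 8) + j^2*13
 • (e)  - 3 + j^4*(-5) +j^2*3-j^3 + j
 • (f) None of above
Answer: d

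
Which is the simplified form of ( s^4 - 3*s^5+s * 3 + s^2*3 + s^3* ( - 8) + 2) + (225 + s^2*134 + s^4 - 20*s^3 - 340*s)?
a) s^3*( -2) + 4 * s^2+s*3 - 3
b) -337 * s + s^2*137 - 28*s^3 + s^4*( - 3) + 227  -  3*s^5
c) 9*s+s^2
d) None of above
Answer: d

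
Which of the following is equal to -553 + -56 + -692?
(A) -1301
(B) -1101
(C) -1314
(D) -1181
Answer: A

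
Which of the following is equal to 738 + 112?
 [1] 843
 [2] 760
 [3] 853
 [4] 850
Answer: 4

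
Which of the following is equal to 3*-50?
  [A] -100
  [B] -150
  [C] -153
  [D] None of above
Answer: B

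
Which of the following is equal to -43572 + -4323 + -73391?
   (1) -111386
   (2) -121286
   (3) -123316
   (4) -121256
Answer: 2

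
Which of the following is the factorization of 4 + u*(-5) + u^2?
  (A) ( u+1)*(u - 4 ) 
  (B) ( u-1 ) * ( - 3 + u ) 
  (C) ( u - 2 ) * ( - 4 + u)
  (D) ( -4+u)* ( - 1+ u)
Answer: D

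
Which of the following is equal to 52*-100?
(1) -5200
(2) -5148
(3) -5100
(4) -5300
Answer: 1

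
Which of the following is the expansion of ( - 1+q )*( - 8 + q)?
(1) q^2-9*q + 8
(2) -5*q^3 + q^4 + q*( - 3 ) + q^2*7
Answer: 1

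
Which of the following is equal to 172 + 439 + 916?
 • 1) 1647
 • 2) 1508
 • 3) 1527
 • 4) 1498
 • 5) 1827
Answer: 3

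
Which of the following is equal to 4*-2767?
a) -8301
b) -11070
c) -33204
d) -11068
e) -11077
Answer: d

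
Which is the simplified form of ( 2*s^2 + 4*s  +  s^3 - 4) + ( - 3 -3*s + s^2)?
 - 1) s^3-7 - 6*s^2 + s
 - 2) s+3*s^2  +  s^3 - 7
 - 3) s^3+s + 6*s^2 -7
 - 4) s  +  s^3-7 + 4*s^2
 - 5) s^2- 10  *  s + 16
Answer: 2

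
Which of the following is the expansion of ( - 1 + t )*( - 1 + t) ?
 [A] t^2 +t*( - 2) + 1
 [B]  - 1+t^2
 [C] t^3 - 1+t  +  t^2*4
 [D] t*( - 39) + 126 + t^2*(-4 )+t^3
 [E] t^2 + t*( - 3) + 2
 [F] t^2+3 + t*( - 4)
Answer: A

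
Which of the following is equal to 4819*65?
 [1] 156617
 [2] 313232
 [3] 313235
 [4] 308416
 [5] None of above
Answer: 3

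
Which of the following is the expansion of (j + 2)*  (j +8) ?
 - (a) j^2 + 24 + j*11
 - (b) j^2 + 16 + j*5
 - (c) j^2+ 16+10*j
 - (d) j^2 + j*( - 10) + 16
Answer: c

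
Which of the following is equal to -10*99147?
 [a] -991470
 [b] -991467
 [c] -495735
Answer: a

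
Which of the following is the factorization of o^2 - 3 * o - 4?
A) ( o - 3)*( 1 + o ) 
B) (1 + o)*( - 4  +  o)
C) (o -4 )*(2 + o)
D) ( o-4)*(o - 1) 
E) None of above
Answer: B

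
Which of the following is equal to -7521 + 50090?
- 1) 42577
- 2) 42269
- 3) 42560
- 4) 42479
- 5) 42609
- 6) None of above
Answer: 6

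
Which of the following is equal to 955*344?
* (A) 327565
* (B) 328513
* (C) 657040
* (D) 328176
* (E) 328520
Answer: E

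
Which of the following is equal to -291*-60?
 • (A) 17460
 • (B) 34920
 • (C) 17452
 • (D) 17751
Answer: A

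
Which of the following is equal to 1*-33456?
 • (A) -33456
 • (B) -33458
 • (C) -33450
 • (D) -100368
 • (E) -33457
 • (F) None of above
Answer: A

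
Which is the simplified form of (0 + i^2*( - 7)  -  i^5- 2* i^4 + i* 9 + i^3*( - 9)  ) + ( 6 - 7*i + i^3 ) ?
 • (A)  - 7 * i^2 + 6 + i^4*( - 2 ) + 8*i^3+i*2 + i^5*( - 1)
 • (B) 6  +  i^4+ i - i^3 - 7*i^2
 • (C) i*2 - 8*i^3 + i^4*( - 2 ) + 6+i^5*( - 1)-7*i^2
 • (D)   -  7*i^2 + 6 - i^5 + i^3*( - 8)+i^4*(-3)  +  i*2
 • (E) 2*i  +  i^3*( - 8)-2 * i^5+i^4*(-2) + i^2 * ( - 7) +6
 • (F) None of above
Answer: C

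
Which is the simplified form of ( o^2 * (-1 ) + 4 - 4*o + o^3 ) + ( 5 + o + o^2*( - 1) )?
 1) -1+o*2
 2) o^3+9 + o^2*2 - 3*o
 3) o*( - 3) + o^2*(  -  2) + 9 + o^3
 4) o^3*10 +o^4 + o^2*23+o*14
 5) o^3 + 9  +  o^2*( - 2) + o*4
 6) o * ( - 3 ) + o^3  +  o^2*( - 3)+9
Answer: 3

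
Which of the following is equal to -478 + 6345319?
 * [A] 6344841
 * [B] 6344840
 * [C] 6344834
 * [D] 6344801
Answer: A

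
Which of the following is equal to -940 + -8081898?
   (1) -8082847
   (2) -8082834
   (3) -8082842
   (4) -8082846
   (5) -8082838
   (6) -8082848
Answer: 5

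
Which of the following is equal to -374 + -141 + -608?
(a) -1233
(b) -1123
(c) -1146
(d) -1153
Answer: b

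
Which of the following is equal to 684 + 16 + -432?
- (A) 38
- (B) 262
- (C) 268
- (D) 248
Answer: C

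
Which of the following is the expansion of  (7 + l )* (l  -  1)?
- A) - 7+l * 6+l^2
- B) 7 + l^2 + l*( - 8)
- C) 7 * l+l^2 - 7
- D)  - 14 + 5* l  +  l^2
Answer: A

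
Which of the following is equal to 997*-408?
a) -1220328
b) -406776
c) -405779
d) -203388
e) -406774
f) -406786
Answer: b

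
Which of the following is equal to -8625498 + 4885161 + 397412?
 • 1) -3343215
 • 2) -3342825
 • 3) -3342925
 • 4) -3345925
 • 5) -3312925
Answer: 3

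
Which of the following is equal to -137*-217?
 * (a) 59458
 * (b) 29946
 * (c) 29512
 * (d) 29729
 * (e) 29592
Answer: d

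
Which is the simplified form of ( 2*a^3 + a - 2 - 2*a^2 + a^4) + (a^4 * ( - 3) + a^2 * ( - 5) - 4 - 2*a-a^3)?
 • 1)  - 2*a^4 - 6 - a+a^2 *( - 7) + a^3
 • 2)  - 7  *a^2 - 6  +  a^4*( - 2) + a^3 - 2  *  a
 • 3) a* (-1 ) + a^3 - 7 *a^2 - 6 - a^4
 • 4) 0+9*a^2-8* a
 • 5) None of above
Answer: 1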